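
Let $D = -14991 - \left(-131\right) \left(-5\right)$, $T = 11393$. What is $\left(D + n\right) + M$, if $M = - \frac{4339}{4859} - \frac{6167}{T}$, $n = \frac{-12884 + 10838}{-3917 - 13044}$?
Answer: $- \frac{14691841644101600}{938936994107} \approx -15647.0$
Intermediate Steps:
$n = \frac{2046}{16961}$ ($n = - \frac{2046}{-16961} = \left(-2046\right) \left(- \frac{1}{16961}\right) = \frac{2046}{16961} \approx 0.12063$)
$D = -15646$ ($D = -14991 - 655 = -15646$)
$M = - \frac{79399680}{55358587}$ ($M = - \frac{4339}{4859} - \frac{6167}{11393} = - \frac{79399680}{55358587} \approx -1.4343$)
$\left(D + n\right) + M = \left(-15646 + \frac{2046}{16961}\right) - \frac{79399680}{55358587} = - \frac{265369760}{16961} - \frac{79399680}{55358587} = - \frac{14691841644101600}{938936994107}$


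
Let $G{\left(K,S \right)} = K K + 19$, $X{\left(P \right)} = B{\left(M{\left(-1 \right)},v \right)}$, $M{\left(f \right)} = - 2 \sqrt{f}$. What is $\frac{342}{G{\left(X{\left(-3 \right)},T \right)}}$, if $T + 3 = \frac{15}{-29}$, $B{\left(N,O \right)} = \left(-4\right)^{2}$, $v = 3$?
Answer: $\frac{342}{275} \approx 1.2436$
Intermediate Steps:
$B{\left(N,O \right)} = 16$
$T = - \frac{102}{29}$ ($T = -3 + \frac{15}{-29} = -3 + 15 \left(- \frac{1}{29}\right) = -3 - \frac{15}{29} = - \frac{102}{29} \approx -3.5172$)
$X{\left(P \right)} = 16$
$G{\left(K,S \right)} = 19 + K^{2}$ ($G{\left(K,S \right)} = K^{2} + 19 = 19 + K^{2}$)
$\frac{342}{G{\left(X{\left(-3 \right)},T \right)}} = \frac{342}{19 + 16^{2}} = \frac{342}{19 + 256} = \frac{342}{275}$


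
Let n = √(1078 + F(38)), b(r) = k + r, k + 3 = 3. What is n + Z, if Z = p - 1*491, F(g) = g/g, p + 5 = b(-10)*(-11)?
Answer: -386 + √1079 ≈ -353.15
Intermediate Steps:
k = 0 (k = -3 + 3 = 0)
b(r) = r (b(r) = 0 + r = r)
p = 105 (p = -5 - 10*(-11) = -5 + 110 = 105)
F(g) = 1
n = √1079 (n = √(1078 + 1) = √1079 ≈ 32.848)
Z = -386 (Z = 105 - 1*491 = 105 - 491 = -386)
n + Z = √1079 - 386 = -386 + √1079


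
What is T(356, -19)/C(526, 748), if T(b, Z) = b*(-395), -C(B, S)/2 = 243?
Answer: 70310/243 ≈ 289.34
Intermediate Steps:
C(B, S) = -486 (C(B, S) = -2*243 = -486)
T(b, Z) = -395*b
T(356, -19)/C(526, 748) = -395*356/(-486) = -140620*(-1/486) = 70310/243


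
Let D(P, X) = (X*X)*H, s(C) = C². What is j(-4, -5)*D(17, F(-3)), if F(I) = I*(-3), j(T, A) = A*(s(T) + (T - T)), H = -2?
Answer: 12960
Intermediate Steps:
j(T, A) = A*T² (j(T, A) = A*(T² + (T - T)) = A*(T² + 0) = A*T²)
F(I) = -3*I
D(P, X) = -2*X² (D(P, X) = (X*X)*(-2) = X²*(-2) = -2*X²)
j(-4, -5)*D(17, F(-3)) = (-5*(-4)²)*(-2*(-3*(-3))²) = (-5*16)*(-2*9²) = -(-160)*81 = -80*(-162) = 12960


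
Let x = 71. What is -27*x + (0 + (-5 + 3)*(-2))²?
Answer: -1901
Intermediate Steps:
-27*x + (0 + (-5 + 3)*(-2))² = -27*71 + (0 + (-5 + 3)*(-2))² = -1917 + (0 - 2*(-2))² = -1917 + (0 + 4)² = -1917 + 4² = -1917 + 16 = -1901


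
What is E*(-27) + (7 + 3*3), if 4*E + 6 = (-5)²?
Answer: -449/4 ≈ -112.25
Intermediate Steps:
E = 19/4 (E = -3/2 + (¼)*(-5)² = -3/2 + (¼)*25 = -3/2 + 25/4 = 19/4 ≈ 4.7500)
E*(-27) + (7 + 3*3) = (19/4)*(-27) + (7 + 3*3) = -513/4 + (7 + 9) = -513/4 + 16 = -449/4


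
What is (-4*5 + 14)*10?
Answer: -60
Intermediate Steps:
(-4*5 + 14)*10 = (-20 + 14)*10 = -6*10 = -60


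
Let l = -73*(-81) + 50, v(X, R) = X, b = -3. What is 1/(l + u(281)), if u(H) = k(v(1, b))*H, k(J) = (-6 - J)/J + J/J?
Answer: 1/4277 ≈ 0.00023381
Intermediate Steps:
k(J) = 1 + (-6 - J)/J (k(J) = (-6 - J)/J + 1 = 1 + (-6 - J)/J)
u(H) = -6*H (u(H) = (-6/1)*H = (-6*1)*H = -6*H)
l = 5963 (l = 5913 + 50 = 5963)
1/(l + u(281)) = 1/(5963 - 6*281) = 1/(5963 - 1686) = 1/4277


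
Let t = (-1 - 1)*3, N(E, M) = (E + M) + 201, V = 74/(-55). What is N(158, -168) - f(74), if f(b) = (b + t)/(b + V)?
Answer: 189874/999 ≈ 190.06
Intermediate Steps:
V = -74/55 (V = 74*(-1/55) = -74/55 ≈ -1.3455)
N(E, M) = 201 + E + M
t = -6 (t = -2*3 = -6)
f(b) = (-6 + b)/(-74/55 + b) (f(b) = (b - 6)/(b - 74/55) = (-6 + b)/(-74/55 + b))
N(158, -168) - f(74) = (201 + 158 - 168) - 55*(-6 + 74)/(-74 + 55*74) = 191 - 55*68/(-74 + 4070) = 191 - 55*68/3996 = 191 - 1*935/999 = 191 - 935/999 = 189874/999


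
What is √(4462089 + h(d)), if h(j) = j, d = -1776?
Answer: √4460313 ≈ 2111.9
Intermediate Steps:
√(4462089 + h(d)) = √(4462089 - 1776) = √4460313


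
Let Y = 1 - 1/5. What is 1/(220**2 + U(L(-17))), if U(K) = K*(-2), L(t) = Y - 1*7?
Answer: 5/242062 ≈ 2.0656e-5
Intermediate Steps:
Y = 4/5 (Y = 1 - 1*1/5 = 1 - 1/5 = 4/5 ≈ 0.80000)
L(t) = -31/5 (L(t) = 4/5 - 1*7 = 4/5 - 7 = -31/5)
U(K) = -2*K
1/(220**2 + U(L(-17))) = 1/(220**2 - 2*(-31/5)) = 1/(48400 + 62/5) = 1/(242062/5) = 5/242062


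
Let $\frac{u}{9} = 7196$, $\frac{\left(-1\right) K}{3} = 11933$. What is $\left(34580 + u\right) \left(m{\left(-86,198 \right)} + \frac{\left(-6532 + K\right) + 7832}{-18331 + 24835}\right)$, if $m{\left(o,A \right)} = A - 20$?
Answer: $\frac{13948059034}{813} \approx 1.7156 \cdot 10^{7}$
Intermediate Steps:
$m{\left(o,A \right)} = -20 + A$
$K = -35799$ ($K = \left(-3\right) 11933 = -35799$)
$u = 64764$ ($u = 9 \cdot 7196 = 64764$)
$\left(34580 + u\right) \left(m{\left(-86,198 \right)} + \frac{\left(-6532 + K\right) + 7832}{-18331 + 24835}\right) = \left(34580 + 64764\right) \left(\left(-20 + 198\right) + \frac{\left(-6532 - 35799\right) + 7832}{-18331 + 24835}\right) = 99344 \left(178 + \frac{-42331 + 7832}{6504}\right) = 99344 \left(178 - \frac{34499}{6504}\right) = 99344 \cdot \frac{1123213}{6504} = \frac{13948059034}{813}$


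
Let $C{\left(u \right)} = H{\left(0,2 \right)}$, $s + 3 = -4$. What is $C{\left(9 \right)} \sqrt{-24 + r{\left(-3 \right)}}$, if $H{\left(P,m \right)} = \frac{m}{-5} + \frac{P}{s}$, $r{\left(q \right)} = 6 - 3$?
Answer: $- \frac{2 i \sqrt{21}}{5} \approx - 1.833 i$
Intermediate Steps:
$s = -7$ ($s = -3 - 4 = -7$)
$r{\left(q \right)} = 3$
$H{\left(P,m \right)} = - \frac{m}{5} - \frac{P}{7}$ ($H{\left(P,m \right)} = \frac{m}{-5} + \frac{P}{-7} = m \left(- \frac{1}{5}\right) + P \left(- \frac{1}{7}\right) = - \frac{m}{5} - \frac{P}{7}$)
$C{\left(u \right)} = - \frac{2}{5}$ ($C{\left(u \right)} = \left(- \frac{1}{5}\right) 2 - 0 = - \frac{2}{5} + 0 = - \frac{2}{5}$)
$C{\left(9 \right)} \sqrt{-24 + r{\left(-3 \right)}} = - \frac{2 \sqrt{-24 + 3}}{5} = - \frac{2 \sqrt{-21}}{5} = - \frac{2 i \sqrt{21}}{5}$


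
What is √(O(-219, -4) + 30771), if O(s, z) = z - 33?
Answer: 11*√254 ≈ 175.31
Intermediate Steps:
O(s, z) = -33 + z
√(O(-219, -4) + 30771) = √((-33 - 4) + 30771) = √(-37 + 30771) = √30734 = 11*√254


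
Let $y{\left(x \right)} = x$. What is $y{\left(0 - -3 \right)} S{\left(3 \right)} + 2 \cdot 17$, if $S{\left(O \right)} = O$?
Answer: $43$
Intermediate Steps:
$y{\left(0 - -3 \right)} S{\left(3 \right)} + 2 \cdot 17 = \left(0 - -3\right) 3 + 2 \cdot 17 = \left(0 + 3\right) 3 + 34 = 3 \cdot 3 + 34 = 9 + 34 = 43$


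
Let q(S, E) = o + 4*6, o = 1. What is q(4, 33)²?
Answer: 625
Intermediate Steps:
q(S, E) = 25 (q(S, E) = 1 + 4*6 = 1 + 24 = 25)
q(4, 33)² = 25² = 625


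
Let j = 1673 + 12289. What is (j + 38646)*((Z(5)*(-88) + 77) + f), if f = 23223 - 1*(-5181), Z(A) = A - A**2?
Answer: 1590918528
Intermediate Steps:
j = 13962
f = 28404 (f = 23223 + 5181 = 28404)
(j + 38646)*((Z(5)*(-88) + 77) + f) = (13962 + 38646)*(((5*(1 - 1*5))*(-88) + 77) + 28404) = 52608*(((5*(1 - 5))*(-88) + 77) + 28404) = 52608*(((5*(-4))*(-88) + 77) + 28404) = 52608*((-20*(-88) + 77) + 28404) = 52608*((1760 + 77) + 28404) = 52608*(1837 + 28404) = 52608*30241 = 1590918528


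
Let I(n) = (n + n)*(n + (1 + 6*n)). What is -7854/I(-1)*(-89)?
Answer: 116501/2 ≈ 58251.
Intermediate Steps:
I(n) = 2*n*(1 + 7*n) (I(n) = (2*n)*(1 + 7*n) = 2*n*(1 + 7*n))
-7854/I(-1)*(-89) = -7854/(2*(-1)*(1 + 7*(-1)))*(-89) = -7854/(2*(-1)*(1 - 7))*(-89) = -7854/(2*(-1)*(-6))*(-89) = -7854/12*(-89) = -102*77/12*(-89) = -1309/2*(-89) = 116501/2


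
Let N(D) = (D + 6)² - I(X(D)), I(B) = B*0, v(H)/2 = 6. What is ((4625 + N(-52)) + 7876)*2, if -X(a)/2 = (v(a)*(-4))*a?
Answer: 29234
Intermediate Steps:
v(H) = 12 (v(H) = 2*6 = 12)
X(a) = 96*a (X(a) = -2*12*(-4)*a = -(-96)*a = 96*a)
I(B) = 0
N(D) = (6 + D)² (N(D) = (D + 6)² - 1*0 = (6 + D)² + 0 = (6 + D)²)
((4625 + N(-52)) + 7876)*2 = ((4625 + (6 - 52)²) + 7876)*2 = ((4625 + (-46)²) + 7876)*2 = ((4625 + 2116) + 7876)*2 = (6741 + 7876)*2 = 14617*2 = 29234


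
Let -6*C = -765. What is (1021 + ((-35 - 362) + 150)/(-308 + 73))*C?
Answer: 6124641/47 ≈ 1.3031e+5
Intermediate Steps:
C = 255/2 (C = -⅙*(-765) = 255/2 ≈ 127.50)
(1021 + ((-35 - 362) + 150)/(-308 + 73))*C = (1021 + ((-35 - 362) + 150)/(-308 + 73))*(255/2) = (1021 + (-397 + 150)/(-235))*(255/2) = (1021 - 247*(-1/235))*(255/2) = (1021 + 247/235)*(255/2) = (240182/235)*(255/2) = 6124641/47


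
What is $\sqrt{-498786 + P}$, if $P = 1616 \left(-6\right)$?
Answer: $3 i \sqrt{56498} \approx 713.08 i$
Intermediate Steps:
$P = -9696$
$\sqrt{-498786 + P} = \sqrt{-498786 - 9696} = \sqrt{-508482} = 3 i \sqrt{56498}$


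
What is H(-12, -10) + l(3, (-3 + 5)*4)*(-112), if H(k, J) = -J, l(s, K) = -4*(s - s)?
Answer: 10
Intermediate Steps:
l(s, K) = 0 (l(s, K) = -4*0 = 0)
H(-12, -10) + l(3, (-3 + 5)*4)*(-112) = -1*(-10) + 0*(-112) = 10 + 0 = 10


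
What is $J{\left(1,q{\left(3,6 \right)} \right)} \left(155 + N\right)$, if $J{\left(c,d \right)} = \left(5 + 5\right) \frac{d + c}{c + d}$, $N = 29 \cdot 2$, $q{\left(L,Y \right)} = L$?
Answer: $2130$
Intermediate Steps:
$N = 58$
$J{\left(c,d \right)} = 10$ ($J{\left(c,d \right)} = 10 \frac{c + d}{c + d} = 10 \cdot 1 = 10$)
$J{\left(1,q{\left(3,6 \right)} \right)} \left(155 + N\right) = 10 \left(155 + 58\right) = 10 \cdot 213 = 2130$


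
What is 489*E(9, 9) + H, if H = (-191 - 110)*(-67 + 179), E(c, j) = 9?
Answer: -29311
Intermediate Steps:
H = -33712 (H = -301*112 = -33712)
489*E(9, 9) + H = 489*9 - 33712 = 4401 - 33712 = -29311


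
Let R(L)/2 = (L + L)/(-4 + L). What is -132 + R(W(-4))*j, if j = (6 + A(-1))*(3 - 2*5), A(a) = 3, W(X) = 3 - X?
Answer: -720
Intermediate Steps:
R(L) = 4*L/(-4 + L) (R(L) = 2*((L + L)/(-4 + L)) = 2*((2*L)/(-4 + L)) = 2*(2*L/(-4 + L)) = 4*L/(-4 + L))
j = -63 (j = (6 + 3)*(3 - 2*5) = 9*(3 - 10) = 9*(-7) = -63)
-132 + R(W(-4))*j = -132 + (4*(3 - 1*(-4))/(-4 + (3 - 1*(-4))))*(-63) = -132 + (4*(3 + 4)/(-4 + (3 + 4)))*(-63) = -132 + (4*7/(-4 + 7))*(-63) = -132 + (4*7/3)*(-63) = -132 + (4*7*(⅓))*(-63) = -132 + (28/3)*(-63) = -132 - 588 = -720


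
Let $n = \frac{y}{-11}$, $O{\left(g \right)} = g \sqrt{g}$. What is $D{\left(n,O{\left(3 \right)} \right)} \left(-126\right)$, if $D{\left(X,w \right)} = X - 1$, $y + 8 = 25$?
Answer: $\frac{3528}{11} \approx 320.73$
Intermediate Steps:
$O{\left(g \right)} = g^{\frac{3}{2}}$
$y = 17$ ($y = -8 + 25 = 17$)
$n = - \frac{17}{11}$ ($n = \frac{17}{-11} = 17 \left(- \frac{1}{11}\right) = - \frac{17}{11} \approx -1.5455$)
$D{\left(X,w \right)} = -1 + X$ ($D{\left(X,w \right)} = X - 1 = -1 + X$)
$D{\left(n,O{\left(3 \right)} \right)} \left(-126\right) = \left(-1 - \frac{17}{11}\right) \left(-126\right) = \left(- \frac{28}{11}\right) \left(-126\right) = \frac{3528}{11}$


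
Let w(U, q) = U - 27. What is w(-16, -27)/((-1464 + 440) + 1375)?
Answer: -43/351 ≈ -0.12251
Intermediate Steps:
w(U, q) = -27 + U
w(-16, -27)/((-1464 + 440) + 1375) = (-27 - 16)/((-1464 + 440) + 1375) = -43/(-1024 + 1375) = -43/351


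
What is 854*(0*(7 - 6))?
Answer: 0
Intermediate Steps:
854*(0*(7 - 6)) = 854*(0*1) = 854*0 = 0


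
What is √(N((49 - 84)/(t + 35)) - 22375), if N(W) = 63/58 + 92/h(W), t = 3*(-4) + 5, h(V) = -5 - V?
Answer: I*√16953384630/870 ≈ 149.66*I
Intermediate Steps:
t = -7 (t = -12 + 5 = -7)
N(W) = 63/58 + 92/(-5 - W)
√(N((49 - 84)/(t + 35)) - 22375) = √((-5021 + 63*((49 - 84)/(-7 + 35)))/(58*(5 + (49 - 84)/(-7 + 35))) - 22375) = √((-5021 + 63*(-35/28))/(58*(5 - 35/28)) - 22375) = √((-5021 + 63*(-35*1/28))/(58*(5 - 35*1/28)) - 22375) = √((-5021 + 63*(-5/4))/(58*(5 - 5/4)) - 22375) = √((-5021 - 315/4)/(58*(15/4)) - 22375) = √((1/58)*(4/15)*(-20399/4) - 22375) = √(-20399/870 - 22375) = √(-19486649/870) = I*√16953384630/870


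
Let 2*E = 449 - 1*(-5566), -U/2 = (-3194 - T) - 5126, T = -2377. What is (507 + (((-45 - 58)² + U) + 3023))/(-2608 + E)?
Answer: 52050/799 ≈ 65.144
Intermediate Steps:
U = 11886 (U = -2*((-3194 - 1*(-2377)) - 5126) = -2*((-3194 + 2377) - 5126) = -2*(-817 - 5126) = -2*(-5943) = 11886)
E = 6015/2 (E = (449 - 1*(-5566))/2 = (449 + 5566)/2 = (½)*6015 = 6015/2 ≈ 3007.5)
(507 + (((-45 - 58)² + U) + 3023))/(-2608 + E) = (507 + (((-45 - 58)² + 11886) + 3023))/(-2608 + 6015/2) = (507 + (((-103)² + 11886) + 3023))/(799/2) = (507 + ((10609 + 11886) + 3023))*(2/799) = (507 + (22495 + 3023))*(2/799) = (507 + 25518)*(2/799) = 26025*(2/799) = 52050/799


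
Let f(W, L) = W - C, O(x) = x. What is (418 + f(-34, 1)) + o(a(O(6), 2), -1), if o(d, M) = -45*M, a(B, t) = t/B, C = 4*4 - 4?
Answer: 417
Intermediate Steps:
C = 12 (C = 16 - 4 = 12)
f(W, L) = -12 + W (f(W, L) = W - 1*12 = W - 12 = -12 + W)
(418 + f(-34, 1)) + o(a(O(6), 2), -1) = (418 + (-12 - 34)) - 45*(-1) = (418 - 46) + 45 = 372 + 45 = 417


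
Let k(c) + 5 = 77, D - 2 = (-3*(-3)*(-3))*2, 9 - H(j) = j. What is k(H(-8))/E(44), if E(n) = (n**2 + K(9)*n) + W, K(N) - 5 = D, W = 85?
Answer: -72/47 ≈ -1.5319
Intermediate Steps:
H(j) = 9 - j
D = -52 (D = 2 + (-3*(-3)*(-3))*2 = 2 + (9*(-3))*2 = 2 - 27*2 = 2 - 54 = -52)
K(N) = -47 (K(N) = 5 - 52 = -47)
k(c) = 72 (k(c) = -5 + 77 = 72)
E(n) = 85 + n**2 - 47*n (E(n) = (n**2 - 47*n) + 85 = 85 + n**2 - 47*n)
k(H(-8))/E(44) = 72/(85 + 44**2 - 47*44) = 72/(85 + 1936 - 2068) = 72/(-47) = 72*(-1/47) = -72/47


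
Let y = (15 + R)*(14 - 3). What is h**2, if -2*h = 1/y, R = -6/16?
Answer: 16/1656369 ≈ 9.6597e-6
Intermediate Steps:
R = -3/8 (R = -6*1/16 = -3/8 ≈ -0.37500)
y = 1287/8 (y = (15 - 3/8)*(14 - 3) = (117/8)*11 = 1287/8 ≈ 160.88)
h = -4/1287 (h = -1/(2*1287/8) = -1/2*8/1287 = -4/1287 ≈ -0.0031080)
h**2 = (-4/1287)**2 = 16/1656369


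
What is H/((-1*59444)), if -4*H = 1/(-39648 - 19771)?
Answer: -1/14128412144 ≈ -7.0779e-11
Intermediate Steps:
H = 1/237676 (H = -1/(4*(-39648 - 19771)) = -¼/(-59419) = -¼*(-1/59419) = 1/237676 ≈ 4.2074e-6)
H/((-1*59444)) = 1/(237676*((-1*59444))) = (1/237676)/(-59444) = (1/237676)*(-1/59444) = -1/14128412144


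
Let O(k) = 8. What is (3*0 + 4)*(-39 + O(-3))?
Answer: -124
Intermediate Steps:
(3*0 + 4)*(-39 + O(-3)) = (3*0 + 4)*(-39 + 8) = (0 + 4)*(-31) = 4*(-31) = -124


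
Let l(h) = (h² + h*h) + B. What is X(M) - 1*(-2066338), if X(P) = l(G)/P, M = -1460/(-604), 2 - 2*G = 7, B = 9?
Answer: 1508433233/730 ≈ 2.0663e+6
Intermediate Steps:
G = -5/2 (G = 1 - ½*7 = 1 - 7/2 = -5/2 ≈ -2.5000)
l(h) = 9 + 2*h² (l(h) = (h² + h*h) + 9 = (h² + h²) + 9 = 2*h² + 9 = 9 + 2*h²)
M = 365/151 (M = -1460*(-1/604) = 365/151 ≈ 2.4172)
X(P) = 43/(2*P) (X(P) = (9 + 2*(-5/2)²)/P = (9 + 2*(25/4))/P = (9 + 25/2)/P = 43/(2*P))
X(M) - 1*(-2066338) = 43/(2*(365/151)) - 1*(-2066338) = (43/2)*(151/365) + 2066338 = 6493/730 + 2066338 = 1508433233/730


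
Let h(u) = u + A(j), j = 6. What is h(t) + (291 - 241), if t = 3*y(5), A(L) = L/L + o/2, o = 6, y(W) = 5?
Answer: 69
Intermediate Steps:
A(L) = 4 (A(L) = L/L + 6/2 = 1 + 6*(½) = 1 + 3 = 4)
t = 15 (t = 3*5 = 15)
h(u) = 4 + u (h(u) = u + 4 = 4 + u)
h(t) + (291 - 241) = (4 + 15) + (291 - 241) = 19 + 50 = 69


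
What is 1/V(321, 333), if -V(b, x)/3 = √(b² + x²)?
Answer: -√23770/213930 ≈ -0.00072068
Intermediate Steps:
V(b, x) = -3*√(b² + x²)
1/V(321, 333) = 1/(-3*√(321² + 333²)) = 1/(-3*√(103041 + 110889)) = 1/(-9*√23770) = -√23770/213930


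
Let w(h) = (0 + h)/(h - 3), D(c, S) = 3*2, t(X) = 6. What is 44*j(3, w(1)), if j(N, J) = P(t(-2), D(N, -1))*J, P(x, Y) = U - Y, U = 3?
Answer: 66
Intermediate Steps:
D(c, S) = 6
P(x, Y) = 3 - Y
w(h) = h/(-3 + h)
j(N, J) = -3*J (j(N, J) = (3 - 1*6)*J = (3 - 6)*J = -3*J)
44*j(3, w(1)) = 44*(-3/(-3 + 1)) = 44*(-3/(-2)) = 44*(-3*(-1)/2) = 44*(-3*(-1/2)) = 44*(3/2) = 66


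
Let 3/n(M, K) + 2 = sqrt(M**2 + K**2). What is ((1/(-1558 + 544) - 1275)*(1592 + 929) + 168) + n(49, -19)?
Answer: -4494308576159/1398306 + 3*sqrt(2762)/2758 ≈ -3.2141e+6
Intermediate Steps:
n(M, K) = 3/(-2 + sqrt(K**2 + M**2)) (n(M, K) = 3/(-2 + sqrt(M**2 + K**2)) = 3/(-2 + sqrt(K**2 + M**2)))
((1/(-1558 + 544) - 1275)*(1592 + 929) + 168) + n(49, -19) = ((1/(-1558 + 544) - 1275)*(1592 + 929) + 168) + 3/(-2 + sqrt((-19)**2 + 49**2)) = ((1/(-1014) - 1275)*2521 + 168) + 3/(-2 + sqrt(361 + 2401)) = ((-1/1014 - 1275)*2521 + 168) + 3/(-2 + sqrt(2762)) = (-1292851/1014*2521 + 168) + 3/(-2 + sqrt(2762)) = (-3259277371/1014 + 168) + 3/(-2 + sqrt(2762)) = -3259107019/1014 + 3/(-2 + sqrt(2762))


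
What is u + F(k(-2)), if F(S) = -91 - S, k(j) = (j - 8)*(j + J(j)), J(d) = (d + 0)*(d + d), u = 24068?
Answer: 24037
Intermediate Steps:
J(d) = 2*d² (J(d) = d*(2*d) = 2*d²)
k(j) = (-8 + j)*(j + 2*j²) (k(j) = (j - 8)*(j + 2*j²) = (-8 + j)*(j + 2*j²))
u + F(k(-2)) = 24068 + (-91 - (-2)*(-8 - 15*(-2) + 2*(-2)²)) = 24068 + (-91 - (-2)*(-8 + 30 + 2*4)) = 24068 + (-91 - (-2)*(-8 + 30 + 8)) = 24068 + (-91 - (-2)*30) = 24068 + (-91 - 1*(-60)) = 24068 + (-91 + 60) = 24068 - 31 = 24037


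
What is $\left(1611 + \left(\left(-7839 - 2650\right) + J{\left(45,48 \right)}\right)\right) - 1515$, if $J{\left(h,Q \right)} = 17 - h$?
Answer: $-10421$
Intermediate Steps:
$\left(1611 + \left(\left(-7839 - 2650\right) + J{\left(45,48 \right)}\right)\right) - 1515 = \left(1611 + \left(\left(-7839 - 2650\right) + \left(17 - 45\right)\right)\right) - 1515 = \left(1611 + \left(-10489 + \left(17 - 45\right)\right)\right) - 1515 = \left(1611 - 10517\right) - 1515 = -8906 - 1515 = -10421$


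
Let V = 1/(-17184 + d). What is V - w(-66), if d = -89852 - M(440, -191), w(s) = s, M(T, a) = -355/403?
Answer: 2846919695/43135153 ≈ 66.000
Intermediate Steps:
M(T, a) = -355/403 (M(T, a) = -355*1/403 = -355/403)
d = -36210001/403 (d = -89852 - 1*(-355/403) = -89852 + 355/403 = -36210001/403 ≈ -89851.)
V = -403/43135153 (V = 1/(-17184 - 36210001/403) = 1/(-43135153/403) = -403/43135153 ≈ -9.3427e-6)
V - w(-66) = -403/43135153 - 1*(-66) = -403/43135153 + 66 = 2846919695/43135153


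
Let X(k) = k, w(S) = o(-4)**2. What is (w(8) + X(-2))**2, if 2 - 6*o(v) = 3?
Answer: 5041/1296 ≈ 3.8897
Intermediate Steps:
o(v) = -1/6 (o(v) = 1/3 - 1/6*3 = 1/3 - 1/2 = -1/6)
w(S) = 1/36 (w(S) = (-1/6)**2 = 1/36)
(w(8) + X(-2))**2 = (1/36 - 2)**2 = (-71/36)**2 = 5041/1296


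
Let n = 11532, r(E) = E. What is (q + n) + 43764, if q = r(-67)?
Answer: 55229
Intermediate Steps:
q = -67
(q + n) + 43764 = (-67 + 11532) + 43764 = 11465 + 43764 = 55229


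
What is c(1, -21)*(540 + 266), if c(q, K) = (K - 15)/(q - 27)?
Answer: 1116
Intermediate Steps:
c(q, K) = (-15 + K)/(-27 + q)
c(1, -21)*(540 + 266) = ((-15 - 21)/(-27 + 1))*(540 + 266) = (-36/(-26))*806 = -1/26*(-36)*806 = (18/13)*806 = 1116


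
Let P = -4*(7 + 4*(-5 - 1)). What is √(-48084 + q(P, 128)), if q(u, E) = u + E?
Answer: 4*I*√2993 ≈ 218.83*I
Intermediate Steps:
P = 68 (P = -4*(7 + 4*(-6)) = -4*(7 - 24) = -4*(-17) = 68)
q(u, E) = E + u
√(-48084 + q(P, 128)) = √(-48084 + (128 + 68)) = √(-48084 + 196) = √(-47888) = 4*I*√2993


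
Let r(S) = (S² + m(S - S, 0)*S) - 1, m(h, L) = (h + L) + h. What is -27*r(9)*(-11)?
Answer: 23760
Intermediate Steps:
m(h, L) = L + 2*h (m(h, L) = (L + h) + h = L + 2*h)
r(S) = -1 + S² (r(S) = (S² + (0 + 2*(S - S))*S) - 1 = (S² + (0 + 2*0)*S) - 1 = (S² + (0 + 0)*S) - 1 = (S² + 0*S) - 1 = (S² + 0) - 1 = S² - 1 = -1 + S²)
-27*r(9)*(-11) = -27*(-1 + 9²)*(-11) = -27*(-1 + 81)*(-11) = -27*80*(-11) = -2160*(-11) = 23760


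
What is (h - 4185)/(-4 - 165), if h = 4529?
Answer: -344/169 ≈ -2.0355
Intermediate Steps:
(h - 4185)/(-4 - 165) = (4529 - 4185)/(-4 - 165) = 344/(-169) = 344*(-1/169) = -344/169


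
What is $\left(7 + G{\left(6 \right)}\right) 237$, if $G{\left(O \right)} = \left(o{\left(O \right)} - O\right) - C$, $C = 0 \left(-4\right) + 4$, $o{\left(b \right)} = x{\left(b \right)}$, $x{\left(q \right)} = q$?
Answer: $711$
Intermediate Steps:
$o{\left(b \right)} = b$
$C = 4$ ($C = 0 + 4 = 4$)
$G{\left(O \right)} = -4$ ($G{\left(O \right)} = \left(O - O\right) - 4 = 0 - 4 = -4$)
$\left(7 + G{\left(6 \right)}\right) 237 = \left(7 - 4\right) 237 = 3 \cdot 237 = 711$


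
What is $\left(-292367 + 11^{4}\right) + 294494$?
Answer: $16768$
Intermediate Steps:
$\left(-292367 + 11^{4}\right) + 294494 = \left(-292367 + 14641\right) + 294494 = -277726 + 294494 = 16768$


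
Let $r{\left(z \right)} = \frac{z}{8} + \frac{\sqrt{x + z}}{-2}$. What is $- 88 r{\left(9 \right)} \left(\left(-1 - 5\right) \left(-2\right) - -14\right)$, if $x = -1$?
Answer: $-2574 + 2288 \sqrt{2} \approx 661.72$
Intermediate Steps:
$r{\left(z \right)} = - \frac{\sqrt{-1 + z}}{2} + \frac{z}{8}$ ($r{\left(z \right)} = \frac{z}{8} + \frac{\sqrt{-1 + z}}{-2} = z \frac{1}{8} + \sqrt{-1 + z} \left(- \frac{1}{2}\right) = \frac{z}{8} - \frac{\sqrt{-1 + z}}{2} = - \frac{\sqrt{-1 + z}}{2} + \frac{z}{8}$)
$- 88 r{\left(9 \right)} \left(\left(-1 - 5\right) \left(-2\right) - -14\right) = - 88 \left(- \frac{\sqrt{-1 + 9}}{2} + \frac{1}{8} \cdot 9\right) \left(\left(-1 - 5\right) \left(-2\right) - -14\right) = - 88 \left(- \frac{\sqrt{8}}{2} + \frac{9}{8}\right) \left(\left(-6\right) \left(-2\right) + 14\right) = - 88 \left(- \frac{2 \sqrt{2}}{2} + \frac{9}{8}\right) \left(12 + 14\right) = - 88 \left(- \sqrt{2} + \frac{9}{8}\right) 26 = - 88 \left(\frac{9}{8} - \sqrt{2}\right) 26 = \left(-99 + 88 \sqrt{2}\right) 26 = -2574 + 2288 \sqrt{2}$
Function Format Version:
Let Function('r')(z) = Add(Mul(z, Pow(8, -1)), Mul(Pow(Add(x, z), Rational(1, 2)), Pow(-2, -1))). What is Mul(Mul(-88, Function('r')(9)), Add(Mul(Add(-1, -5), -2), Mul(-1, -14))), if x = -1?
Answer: Add(-2574, Mul(2288, Pow(2, Rational(1, 2)))) ≈ 661.72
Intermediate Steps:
Function('r')(z) = Add(Mul(Rational(-1, 2), Pow(Add(-1, z), Rational(1, 2))), Mul(Rational(1, 8), z)) (Function('r')(z) = Add(Mul(z, Pow(8, -1)), Mul(Pow(Add(-1, z), Rational(1, 2)), Pow(-2, -1))) = Add(Mul(z, Rational(1, 8)), Mul(Pow(Add(-1, z), Rational(1, 2)), Rational(-1, 2))) = Add(Mul(Rational(1, 8), z), Mul(Rational(-1, 2), Pow(Add(-1, z), Rational(1, 2)))) = Add(Mul(Rational(-1, 2), Pow(Add(-1, z), Rational(1, 2))), Mul(Rational(1, 8), z)))
Mul(Mul(-88, Function('r')(9)), Add(Mul(Add(-1, -5), -2), Mul(-1, -14))) = Mul(Mul(-88, Add(Mul(Rational(-1, 2), Pow(Add(-1, 9), Rational(1, 2))), Mul(Rational(1, 8), 9))), Add(Mul(Add(-1, -5), -2), Mul(-1, -14))) = Mul(Mul(-88, Add(Mul(Rational(-1, 2), Pow(8, Rational(1, 2))), Rational(9, 8))), Add(Mul(-6, -2), 14)) = Mul(Mul(-88, Add(Mul(Rational(-1, 2), Mul(2, Pow(2, Rational(1, 2)))), Rational(9, 8))), Add(12, 14)) = Mul(Mul(-88, Add(Mul(-1, Pow(2, Rational(1, 2))), Rational(9, 8))), 26) = Mul(Mul(-88, Add(Rational(9, 8), Mul(-1, Pow(2, Rational(1, 2))))), 26) = Mul(Add(-99, Mul(88, Pow(2, Rational(1, 2)))), 26) = Add(-2574, Mul(2288, Pow(2, Rational(1, 2))))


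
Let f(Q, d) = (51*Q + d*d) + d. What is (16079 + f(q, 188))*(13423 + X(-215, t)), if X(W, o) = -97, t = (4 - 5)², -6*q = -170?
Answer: 707024256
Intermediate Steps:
q = 85/3 (q = -⅙*(-170) = 85/3 ≈ 28.333)
t = 1 (t = (-1)² = 1)
f(Q, d) = d + d² + 51*Q (f(Q, d) = (51*Q + d²) + d = (d² + 51*Q) + d = d + d² + 51*Q)
(16079 + f(q, 188))*(13423 + X(-215, t)) = (16079 + (188 + 188² + 51*(85/3)))*(13423 - 97) = (16079 + (188 + 35344 + 1445))*13326 = (16079 + 36977)*13326 = 53056*13326 = 707024256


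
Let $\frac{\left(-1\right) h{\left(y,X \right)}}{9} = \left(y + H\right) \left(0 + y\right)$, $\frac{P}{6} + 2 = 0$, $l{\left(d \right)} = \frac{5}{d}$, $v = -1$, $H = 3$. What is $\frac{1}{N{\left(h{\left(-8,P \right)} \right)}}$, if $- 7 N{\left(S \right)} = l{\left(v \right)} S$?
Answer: $- \frac{7}{1800} \approx -0.0038889$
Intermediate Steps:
$P = -12$ ($P = -12 + 6 \cdot 0 = -12 + 0 = -12$)
$h{\left(y,X \right)} = - 9 y \left(3 + y\right)$ ($h{\left(y,X \right)} = - 9 \left(y + 3\right) \left(0 + y\right) = - 9 \left(3 + y\right) y = - 9 y \left(3 + y\right)$)
$N{\left(S \right)} = \frac{5 S}{7}$ ($N{\left(S \right)} = - \frac{\frac{5}{-1} S}{7} = - \frac{5 \left(-1\right) S}{7} = - \frac{\left(-5\right) S}{7} = \frac{5 S}{7}$)
$\frac{1}{N{\left(h{\left(-8,P \right)} \right)}} = \frac{1}{\frac{5}{7} \left(\left(-9\right) \left(-8\right) \left(3 - 8\right)\right)} = \frac{1}{\frac{5}{7} \left(\left(-9\right) \left(-8\right) \left(-5\right)\right)} = \frac{1}{\frac{5}{7} \left(-360\right)} = \frac{1}{- \frac{1800}{7}} = - \frac{7}{1800}$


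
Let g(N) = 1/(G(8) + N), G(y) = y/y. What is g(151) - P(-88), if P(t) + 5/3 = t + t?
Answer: 81019/456 ≈ 177.67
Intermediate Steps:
G(y) = 1
g(N) = 1/(1 + N)
P(t) = -5/3 + 2*t (P(t) = -5/3 + (t + t) = -5/3 + 2*t)
g(151) - P(-88) = 1/(1 + 151) - (-5/3 + 2*(-88)) = 1/152 - (-5/3 - 176) = 1/152 - 1*(-533/3) = 1/152 + 533/3 = 81019/456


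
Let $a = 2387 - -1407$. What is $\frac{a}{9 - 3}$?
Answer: $\frac{1897}{3} \approx 632.33$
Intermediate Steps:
$a = 3794$ ($a = 2387 + 1407 = 3794$)
$\frac{a}{9 - 3} = \frac{3794}{9 - 3} = \frac{3794}{6} = 3794 \cdot \frac{1}{6} = \frac{1897}{3}$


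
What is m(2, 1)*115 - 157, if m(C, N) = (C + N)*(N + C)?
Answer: 878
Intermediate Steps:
m(C, N) = (C + N)² (m(C, N) = (C + N)*(C + N) = (C + N)²)
m(2, 1)*115 - 157 = (2 + 1)²*115 - 157 = 3²*115 - 157 = 9*115 - 157 = 1035 - 157 = 878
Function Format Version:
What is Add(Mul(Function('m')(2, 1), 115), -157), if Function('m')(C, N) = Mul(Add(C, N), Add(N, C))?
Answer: 878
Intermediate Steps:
Function('m')(C, N) = Pow(Add(C, N), 2) (Function('m')(C, N) = Mul(Add(C, N), Add(C, N)) = Pow(Add(C, N), 2))
Add(Mul(Function('m')(2, 1), 115), -157) = Add(Mul(Pow(Add(2, 1), 2), 115), -157) = Add(Mul(Pow(3, 2), 115), -157) = Add(Mul(9, 115), -157) = Add(1035, -157) = 878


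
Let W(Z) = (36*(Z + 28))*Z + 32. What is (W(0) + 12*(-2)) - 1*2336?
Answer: -2328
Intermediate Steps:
W(Z) = 32 + Z*(1008 + 36*Z) (W(Z) = (36*(28 + Z))*Z + 32 = (1008 + 36*Z)*Z + 32 = Z*(1008 + 36*Z) + 32 = 32 + Z*(1008 + 36*Z))
(W(0) + 12*(-2)) - 1*2336 = ((32 + 36*0² + 1008*0) + 12*(-2)) - 1*2336 = ((32 + 36*0 + 0) - 24) - 2336 = ((32 + 0 + 0) - 24) - 2336 = (32 - 24) - 2336 = 8 - 2336 = -2328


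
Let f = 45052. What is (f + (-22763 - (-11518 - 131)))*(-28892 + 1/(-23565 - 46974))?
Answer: -69166078033082/70539 ≈ -9.8054e+8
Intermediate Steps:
(f + (-22763 - (-11518 - 131)))*(-28892 + 1/(-23565 - 46974)) = (45052 + (-22763 - (-11518 - 131)))*(-28892 + 1/(-23565 - 46974)) = (45052 + (-22763 - 1*(-11649)))*(-28892 + 1/(-70539)) = (45052 + (-22763 + 11649))*(-28892 - 1/70539) = (45052 - 11114)*(-2038012789/70539) = 33938*(-2038012789/70539) = -69166078033082/70539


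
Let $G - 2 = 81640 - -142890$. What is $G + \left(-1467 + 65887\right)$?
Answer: $288952$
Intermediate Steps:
$G = 224532$ ($G = 2 + \left(81640 - -142890\right) = 2 + \left(81640 + 142890\right) = 2 + 224530 = 224532$)
$G + \left(-1467 + 65887\right) = 224532 + \left(-1467 + 65887\right) = 224532 + 64420 = 288952$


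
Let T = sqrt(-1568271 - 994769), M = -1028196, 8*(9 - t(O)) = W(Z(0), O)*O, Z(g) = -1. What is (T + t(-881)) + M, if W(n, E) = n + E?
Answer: -4501269/4 + 4*I*sqrt(160190) ≈ -1.1253e+6 + 1600.9*I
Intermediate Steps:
W(n, E) = E + n
t(O) = 9 - O*(-1 + O)/8 (t(O) = 9 - (O - 1)*O/8 = 9 - (-1 + O)*O/8 = 9 - O*(-1 + O)/8)
T = 4*I*sqrt(160190) (T = sqrt(-2563040) = 4*I*sqrt(160190) ≈ 1600.9*I)
(T + t(-881)) + M = (4*I*sqrt(160190) + (9 - 1/8*(-881)*(-1 - 881))) - 1028196 = (4*I*sqrt(160190) + (9 - 1/8*(-881)*(-882))) - 1028196 = (4*I*sqrt(160190) + (9 - 388521/4)) - 1028196 = (4*I*sqrt(160190) - 388485/4) - 1028196 = (-388485/4 + 4*I*sqrt(160190)) - 1028196 = -4501269/4 + 4*I*sqrt(160190)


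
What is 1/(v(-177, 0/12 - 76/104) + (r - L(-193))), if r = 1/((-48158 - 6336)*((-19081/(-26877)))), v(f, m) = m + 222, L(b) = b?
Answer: 6758700091/2799921312998 ≈ 0.0024139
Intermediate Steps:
v(f, m) = 222 + m
r = -26877/1039800014 (r = 1/((-54494)*((-19081*(-1/26877)))) = -1/(54494*19081/26877) = -1/54494*26877/19081 = -26877/1039800014 ≈ -2.5848e-5)
1/(v(-177, 0/12 - 76/104) + (r - L(-193))) = 1/((222 + (0/12 - 76/104)) + (-26877/1039800014 - 1*(-193))) = 1/((222 + (0*(1/12) - 76*1/104)) + (-26877/1039800014 + 193)) = 1/((222 + (0 - 19/26)) + 200681375825/1039800014) = 1/((222 - 19/26) + 200681375825/1039800014) = 1/(5753/26 + 200681375825/1039800014) = 1/(2799921312998/6758700091) = 6758700091/2799921312998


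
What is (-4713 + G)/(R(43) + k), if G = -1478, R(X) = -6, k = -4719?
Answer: 6191/4725 ≈ 1.3103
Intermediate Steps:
(-4713 + G)/(R(43) + k) = (-4713 - 1478)/(-6 - 4719) = -6191/(-4725) = -6191*(-1/4725) = 6191/4725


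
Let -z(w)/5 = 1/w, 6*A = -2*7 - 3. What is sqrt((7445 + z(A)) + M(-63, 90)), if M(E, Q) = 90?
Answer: 25*sqrt(3485)/17 ≈ 86.815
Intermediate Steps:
A = -17/6 (A = (-2*7 - 3)/6 = (-14 - 3)/6 = (1/6)*(-17) = -17/6 ≈ -2.8333)
z(w) = -5/w
sqrt((7445 + z(A)) + M(-63, 90)) = sqrt((7445 - 5/(-17/6)) + 90) = sqrt((7445 - 5*(-6/17)) + 90) = sqrt((7445 + 30/17) + 90) = sqrt(126595/17 + 90) = sqrt(128125/17) = 25*sqrt(3485)/17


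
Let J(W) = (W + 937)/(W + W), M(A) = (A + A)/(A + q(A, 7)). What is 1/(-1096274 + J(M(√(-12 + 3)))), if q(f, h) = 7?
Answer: -78914826/86493768213161 + 39354*I/86493768213161 ≈ -9.1238e-7 + 4.5499e-10*I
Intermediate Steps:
M(A) = 2*A/(7 + A) (M(A) = (A + A)/(A + 7) = (2*A)/(7 + A) = 2*A/(7 + A))
J(W) = (937 + W)/(2*W) (J(W) = (937 + W)/((2*W)) = (937 + W)*(1/(2*W)) = (937 + W)/(2*W))
1/(-1096274 + J(M(√(-12 + 3)))) = 1/(-1096274 + (937 + 2*√(-12 + 3)/(7 + √(-12 + 3)))/(2*((2*√(-12 + 3)/(7 + √(-12 + 3)))))) = 1/(-1096274 + (937 + 2*√(-9)/(7 + √(-9)))/(2*((2*√(-9)/(7 + √(-9)))))) = 1/(-1096274 + (937 + 2*(3*I)/(7 + 3*I))/(2*((2*(3*I)/(7 + 3*I))))) = 1/(-1096274 + (937 + 2*(3*I)*((7 - 3*I)/58))/(2*((2*(3*I)*((7 - 3*I)/58))))) = 1/(-1096274 + (937 + 3*I*(7 - 3*I)/29)/(2*((3*I*(7 - 3*I)/29)))) = 1/(-1096274 + (-I*(7 + 3*I)/6)*(937 + 3*I*(7 - 3*I)/29)/2) = 1/(-1096274 - I*(7 + 3*I)*(937 + 3*I*(7 - 3*I)/29)/12)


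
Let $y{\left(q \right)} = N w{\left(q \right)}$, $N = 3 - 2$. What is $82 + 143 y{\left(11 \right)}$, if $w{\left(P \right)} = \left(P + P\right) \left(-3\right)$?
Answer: $-9356$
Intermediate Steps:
$N = 1$ ($N = 3 - 2 = 1$)
$w{\left(P \right)} = - 6 P$ ($w{\left(P \right)} = 2 P \left(-3\right) = - 6 P$)
$y{\left(q \right)} = - 6 q$ ($y{\left(q \right)} = 1 \left(- 6 q\right) = - 6 q$)
$82 + 143 y{\left(11 \right)} = 82 + 143 \left(\left(-6\right) 11\right) = 82 + 143 \left(-66\right) = 82 - 9438 = -9356$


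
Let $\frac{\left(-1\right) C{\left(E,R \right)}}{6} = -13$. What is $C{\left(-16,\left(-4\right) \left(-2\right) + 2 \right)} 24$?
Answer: $1872$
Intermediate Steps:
$C{\left(E,R \right)} = 78$ ($C{\left(E,R \right)} = \left(-6\right) \left(-13\right) = 78$)
$C{\left(-16,\left(-4\right) \left(-2\right) + 2 \right)} 24 = 78 \cdot 24 = 1872$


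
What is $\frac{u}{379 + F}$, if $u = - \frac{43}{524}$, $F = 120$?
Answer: $- \frac{43}{261476} \approx -0.00016445$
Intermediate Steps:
$u = - \frac{43}{524}$ ($u = \left(-43\right) \frac{1}{524} = - \frac{43}{524} \approx -0.082061$)
$\frac{u}{379 + F} = - \frac{43}{524 \left(379 + 120\right)} = - \frac{43}{524 \cdot 499} = \left(- \frac{43}{524}\right) \frac{1}{499} = - \frac{43}{261476}$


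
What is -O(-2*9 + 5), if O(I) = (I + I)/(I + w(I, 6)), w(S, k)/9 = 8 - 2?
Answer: 26/41 ≈ 0.63415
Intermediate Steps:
w(S, k) = 54 (w(S, k) = 9*(8 - 2) = 9*6 = 54)
O(I) = 2*I/(54 + I) (O(I) = (I + I)/(I + 54) = (2*I)/(54 + I) = 2*I/(54 + I))
-O(-2*9 + 5) = -2*(-2*9 + 5)/(54 + (-2*9 + 5)) = -2*(-18 + 5)/(54 + (-18 + 5)) = -2*(-13)/(54 - 13) = -2*(-13)/41 = -1*(-26/41) = 26/41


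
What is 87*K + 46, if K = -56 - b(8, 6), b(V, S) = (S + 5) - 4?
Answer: -5435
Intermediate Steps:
b(V, S) = 1 + S (b(V, S) = (5 + S) - 4 = 1 + S)
K = -63 (K = -56 - (1 + 6) = -56 - 1*7 = -56 - 7 = -63)
87*K + 46 = 87*(-63) + 46 = -5481 + 46 = -5435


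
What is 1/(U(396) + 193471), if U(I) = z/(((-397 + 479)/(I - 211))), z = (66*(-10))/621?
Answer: 8487/1641968027 ≈ 5.1688e-6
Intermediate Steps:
z = -220/207 (z = -660*1/621 = -220/207 ≈ -1.0628)
U(I) = 23210/8487 - 110*I/8487 (U(I) = -220*(I - 211)/(-397 + 479)/207 = -(-23210/8487 + 110*I/8487) = -220*(-211/82 + I/82)/207 = 23210/8487 - 110*I/8487)
1/(U(396) + 193471) = 1/((23210/8487 - 110/8487*396) + 193471) = 1/((23210/8487 - 4840/943) + 193471) = 1/(-20350/8487 + 193471) = 1/(1641968027/8487) = 8487/1641968027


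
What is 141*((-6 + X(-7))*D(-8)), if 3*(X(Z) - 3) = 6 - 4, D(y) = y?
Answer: 2632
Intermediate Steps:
X(Z) = 11/3 (X(Z) = 3 + (6 - 4)/3 = 3 + (⅓)*2 = 3 + ⅔ = 11/3)
141*((-6 + X(-7))*D(-8)) = 141*((-6 + 11/3)*(-8)) = 141*(-7/3*(-8)) = 141*(56/3) = 2632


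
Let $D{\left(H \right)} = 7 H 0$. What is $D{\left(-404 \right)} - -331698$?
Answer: $331698$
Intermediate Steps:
$D{\left(H \right)} = 0$
$D{\left(-404 \right)} - -331698 = 0 - -331698 = 0 + 331698 = 331698$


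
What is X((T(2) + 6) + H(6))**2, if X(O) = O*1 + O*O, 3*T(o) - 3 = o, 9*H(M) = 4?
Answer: 35832196/6561 ≈ 5461.4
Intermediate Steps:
H(M) = 4/9 (H(M) = (1/9)*4 = 4/9)
T(o) = 1 + o/3
X(O) = O + O**2
X((T(2) + 6) + H(6))**2 = ((((1 + (1/3)*2) + 6) + 4/9)*(1 + (((1 + (1/3)*2) + 6) + 4/9)))**2 = ((((1 + 2/3) + 6) + 4/9)*(1 + (((1 + 2/3) + 6) + 4/9)))**2 = (((5/3 + 6) + 4/9)*(1 + ((5/3 + 6) + 4/9)))**2 = ((23/3 + 4/9)*(1 + (23/3 + 4/9)))**2 = (73*(1 + 73/9)/9)**2 = ((73/9)*(82/9))**2 = (5986/81)**2 = 35832196/6561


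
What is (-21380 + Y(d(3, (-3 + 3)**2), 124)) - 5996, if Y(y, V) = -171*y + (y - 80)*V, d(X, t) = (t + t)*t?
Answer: -37296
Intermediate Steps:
d(X, t) = 2*t**2 (d(X, t) = (2*t)*t = 2*t**2)
Y(y, V) = -171*y + V*(-80 + y) (Y(y, V) = -171*y + (-80 + y)*V = -171*y + V*(-80 + y))
(-21380 + Y(d(3, (-3 + 3)**2), 124)) - 5996 = (-21380 + (-342*((-3 + 3)**2)**2 - 80*124 + 124*(2*((-3 + 3)**2)**2))) - 5996 = (-21380 + (-342*(0**2)**2 - 9920 + 124*(2*(0**2)**2))) - 5996 = (-21380 + (-342*0**2 - 9920 + 124*(2*0**2))) - 5996 = (-21380 + (-342*0 - 9920 + 124*(2*0))) - 5996 = (-21380 + (-171*0 - 9920 + 124*0)) - 5996 = (-21380 + (0 - 9920 + 0)) - 5996 = (-21380 - 9920) - 5996 = -31300 - 5996 = -37296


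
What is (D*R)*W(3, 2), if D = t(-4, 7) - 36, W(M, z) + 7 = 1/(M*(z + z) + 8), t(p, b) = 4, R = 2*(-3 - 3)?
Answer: -13344/5 ≈ -2668.8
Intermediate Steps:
R = -12 (R = 2*(-6) = -12)
W(M, z) = -7 + 1/(8 + 2*M*z) (W(M, z) = -7 + 1/(M*(z + z) + 8) = -7 + 1/(M*(2*z) + 8) = -7 + 1/(2*M*z + 8) = -7 + 1/(8 + 2*M*z))
D = -32 (D = 4 - 36 = -32)
(D*R)*W(3, 2) = (-32*(-12))*((-55 - 14*3*2)/(2*(4 + 3*2))) = 384*((-55 - 84)/(2*(4 + 6))) = 384*((½)*(-139)/10) = 384*((½)*(⅒)*(-139)) = 384*(-139/20) = -13344/5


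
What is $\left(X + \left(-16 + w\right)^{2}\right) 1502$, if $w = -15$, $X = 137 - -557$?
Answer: $2485810$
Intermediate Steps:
$X = 694$ ($X = 137 + 557 = 694$)
$\left(X + \left(-16 + w\right)^{2}\right) 1502 = \left(694 + \left(-16 - 15\right)^{2}\right) 1502 = \left(694 + \left(-31\right)^{2}\right) 1502 = \left(694 + 961\right) 1502 = 1655 \cdot 1502 = 2485810$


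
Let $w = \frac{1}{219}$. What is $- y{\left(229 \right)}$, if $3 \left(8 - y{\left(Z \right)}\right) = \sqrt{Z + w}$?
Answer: $-8 + \frac{2 \sqrt{2745822}}{657} \approx -2.9557$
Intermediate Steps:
$w = \frac{1}{219} \approx 0.0045662$
$y{\left(Z \right)} = 8 - \frac{\sqrt{\frac{1}{219} + Z}}{3}$ ($y{\left(Z \right)} = 8 - \frac{\sqrt{Z + \frac{1}{219}}}{3} = 8 - \frac{\sqrt{\frac{1}{219} + Z}}{3}$)
$- y{\left(229 \right)} = - (8 - \frac{\sqrt{219 + 47961 \cdot 229}}{657}) = - (8 - \frac{\sqrt{219 + 10983069}}{657}) = - (8 - \frac{\sqrt{10983288}}{657}) = - (8 - \frac{2 \sqrt{2745822}}{657}) = -8 + \frac{2 \sqrt{2745822}}{657}$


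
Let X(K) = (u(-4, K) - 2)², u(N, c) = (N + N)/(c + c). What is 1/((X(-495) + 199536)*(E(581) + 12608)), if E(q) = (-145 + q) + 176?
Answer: 49005/129271189895824 ≈ 3.7909e-10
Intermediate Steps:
E(q) = 31 + q
u(N, c) = N/c (u(N, c) = (2*N)/((2*c)) = (2*N)*(1/(2*c)) = N/c)
X(K) = (-2 - 4/K)² (X(K) = (-4/K - 2)² = (-2 - 4/K)²)
1/((X(-495) + 199536)*(E(581) + 12608)) = 1/((4*(2 - 495)²/(-495)² + 199536)*((31 + 581) + 12608)) = 1/((4*(1/245025)*(-493)² + 199536)*(612 + 12608)) = 1/((4*(1/245025)*243049 + 199536)*13220) = 1/((972196/245025 + 199536)*13220) = 1/((48892280596/245025)*13220) = 1/(129271189895824/49005) = 49005/129271189895824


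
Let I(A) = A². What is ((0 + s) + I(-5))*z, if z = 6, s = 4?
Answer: 174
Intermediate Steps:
((0 + s) + I(-5))*z = ((0 + 4) + (-5)²)*6 = (4 + 25)*6 = 29*6 = 174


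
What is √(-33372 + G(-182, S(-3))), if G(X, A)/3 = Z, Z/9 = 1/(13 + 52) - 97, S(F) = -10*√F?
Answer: 6*I*√4223895/65 ≈ 189.71*I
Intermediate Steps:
Z = -56736/65 (Z = 9*(1/(13 + 52) - 97) = 9*(1/65 - 97) = 9*(-6304/65) = -56736/65 ≈ -872.86)
G(X, A) = -170208/65 (G(X, A) = 3*(-56736/65) = -170208/65)
√(-33372 + G(-182, S(-3))) = √(-33372 - 170208/65) = √(-2339388/65) = 6*I*√4223895/65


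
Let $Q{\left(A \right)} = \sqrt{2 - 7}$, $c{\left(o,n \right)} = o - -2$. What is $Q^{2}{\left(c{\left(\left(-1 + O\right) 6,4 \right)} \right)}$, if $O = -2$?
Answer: $-5$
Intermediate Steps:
$c{\left(o,n \right)} = 2 + o$ ($c{\left(o,n \right)} = o + 2 = 2 + o$)
$Q{\left(A \right)} = i \sqrt{5}$ ($Q{\left(A \right)} = \sqrt{-5} = i \sqrt{5}$)
$Q^{2}{\left(c{\left(\left(-1 + O\right) 6,4 \right)} \right)} = \left(i \sqrt{5}\right)^{2} = -5$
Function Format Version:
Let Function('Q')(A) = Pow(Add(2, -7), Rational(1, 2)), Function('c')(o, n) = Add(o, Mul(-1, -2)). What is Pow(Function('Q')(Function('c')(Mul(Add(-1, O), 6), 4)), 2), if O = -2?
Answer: -5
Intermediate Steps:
Function('c')(o, n) = Add(2, o) (Function('c')(o, n) = Add(o, 2) = Add(2, o))
Function('Q')(A) = Mul(I, Pow(5, Rational(1, 2))) (Function('Q')(A) = Pow(-5, Rational(1, 2)) = Mul(I, Pow(5, Rational(1, 2))))
Pow(Function('Q')(Function('c')(Mul(Add(-1, O), 6), 4)), 2) = Pow(Mul(I, Pow(5, Rational(1, 2))), 2) = -5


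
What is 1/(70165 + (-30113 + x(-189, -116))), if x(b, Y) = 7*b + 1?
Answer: 1/38730 ≈ 2.5820e-5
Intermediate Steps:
x(b, Y) = 1 + 7*b
1/(70165 + (-30113 + x(-189, -116))) = 1/(70165 + (-30113 + (1 + 7*(-189)))) = 1/(70165 + (-30113 + (1 - 1323))) = 1/(70165 + (-30113 - 1322)) = 1/(70165 - 31435) = 1/38730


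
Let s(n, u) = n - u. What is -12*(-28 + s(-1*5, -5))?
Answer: 336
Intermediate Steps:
-12*(-28 + s(-1*5, -5)) = -12*(-28 + (-1*5 - 1*(-5))) = -12*(-28 + (-5 + 5)) = -12*(-28 + 0) = -12*(-28) = 336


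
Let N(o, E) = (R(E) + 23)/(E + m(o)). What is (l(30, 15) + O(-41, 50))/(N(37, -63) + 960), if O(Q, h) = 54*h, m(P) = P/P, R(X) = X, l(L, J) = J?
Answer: 16833/5956 ≈ 2.8262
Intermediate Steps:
m(P) = 1
N(o, E) = (23 + E)/(1 + E) (N(o, E) = (E + 23)/(E + 1) = (23 + E)/(1 + E))
(l(30, 15) + O(-41, 50))/(N(37, -63) + 960) = (15 + 54*50)/((23 - 63)/(1 - 63) + 960) = (15 + 2700)/(-40/(-62) + 960) = 2715/(-1/62*(-40) + 960) = 2715/(20/31 + 960) = 2715/(29780/31) = 2715*(31/29780) = 16833/5956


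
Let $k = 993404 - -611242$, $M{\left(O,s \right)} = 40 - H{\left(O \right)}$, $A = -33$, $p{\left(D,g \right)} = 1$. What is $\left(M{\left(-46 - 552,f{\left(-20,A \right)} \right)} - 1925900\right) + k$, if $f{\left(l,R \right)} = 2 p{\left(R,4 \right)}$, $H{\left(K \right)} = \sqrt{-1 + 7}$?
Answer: $-321214 - \sqrt{6} \approx -3.2122 \cdot 10^{5}$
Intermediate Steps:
$H{\left(K \right)} = \sqrt{6}$
$f{\left(l,R \right)} = 2$ ($f{\left(l,R \right)} = 2 \cdot 1 = 2$)
$M{\left(O,s \right)} = 40 - \sqrt{6}$
$k = 1604646$ ($k = 993404 + 611242 = 1604646$)
$\left(M{\left(-46 - 552,f{\left(-20,A \right)} \right)} - 1925900\right) + k = \left(\left(40 - \sqrt{6}\right) - 1925900\right) + 1604646 = \left(-1925860 - \sqrt{6}\right) + 1604646 = -321214 - \sqrt{6}$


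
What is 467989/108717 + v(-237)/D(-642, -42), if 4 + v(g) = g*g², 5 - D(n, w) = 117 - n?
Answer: 1447599764575/81972618 ≈ 17660.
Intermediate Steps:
D(n, w) = -112 + n (D(n, w) = 5 - (117 - n) = 5 + (-117 + n) = -112 + n)
v(g) = -4 + g³ (v(g) = -4 + g*g² = -4 + g³)
467989/108717 + v(-237)/D(-642, -42) = 467989/108717 + (-4 + (-237)³)/(-112 - 642) = 467989*(1/108717) + (-4 - 13312053)/(-754) = 467989/108717 - 13312057*(-1/754) = 467989/108717 + 13312057/754 = 1447599764575/81972618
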